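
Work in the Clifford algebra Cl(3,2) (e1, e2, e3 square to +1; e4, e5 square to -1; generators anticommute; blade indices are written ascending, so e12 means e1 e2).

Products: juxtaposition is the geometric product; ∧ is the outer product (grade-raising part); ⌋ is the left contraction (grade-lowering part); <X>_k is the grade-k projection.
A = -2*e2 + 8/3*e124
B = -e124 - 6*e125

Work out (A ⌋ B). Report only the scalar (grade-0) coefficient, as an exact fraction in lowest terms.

step 1: -8/3 - 2*e14 - 12*e15
Answer: -8/3


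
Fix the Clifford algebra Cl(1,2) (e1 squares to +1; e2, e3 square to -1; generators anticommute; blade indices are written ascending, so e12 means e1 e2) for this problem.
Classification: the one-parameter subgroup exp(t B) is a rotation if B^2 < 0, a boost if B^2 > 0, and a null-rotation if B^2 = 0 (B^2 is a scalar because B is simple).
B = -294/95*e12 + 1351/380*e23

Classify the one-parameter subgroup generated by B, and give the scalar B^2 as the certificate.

B^2 term by term: the squares give (-294/95)^2*(e12)^2 + (1351/380)^2*(e23)^2 = 86436/9025*(+1) + 1825201/144400*(-1) = -49/16 (each basis 2-blade squares to minus the product of its generators' squares); cross terms between blades sharing an index anticommute and cancel. So B^2 = -49/16.
Answer: rotation, certificate B^2 = -49/16. Certificate logic: -49/16 is a conjugation-invariant scalar, so its sign fixes rotation versus boost versus null-rotation outright.


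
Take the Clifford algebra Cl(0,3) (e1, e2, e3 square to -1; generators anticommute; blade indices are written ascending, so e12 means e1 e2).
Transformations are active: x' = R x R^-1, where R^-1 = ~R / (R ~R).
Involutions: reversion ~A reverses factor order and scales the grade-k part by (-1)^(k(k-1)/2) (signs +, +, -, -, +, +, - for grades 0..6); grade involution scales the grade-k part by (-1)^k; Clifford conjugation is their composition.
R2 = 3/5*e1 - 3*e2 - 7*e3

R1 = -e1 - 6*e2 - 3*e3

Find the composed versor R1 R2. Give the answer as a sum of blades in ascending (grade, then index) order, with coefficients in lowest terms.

Distribute over the terms of R1 (each basis-blade product reordered to ascending indices, repeated generators contracted through their squares):
(-e1) R2 = 3/5 + 3*e12 + 7*e13
(-6*e2) R2 = -18 + 18/5*e12 + 42*e23
(-3*e3) R2 = -21 + 9/5*e13 - 9*e23
Summing the partial products and collecting blades:
Answer: -192/5 + 33/5*e12 + 44/5*e13 + 33*e23


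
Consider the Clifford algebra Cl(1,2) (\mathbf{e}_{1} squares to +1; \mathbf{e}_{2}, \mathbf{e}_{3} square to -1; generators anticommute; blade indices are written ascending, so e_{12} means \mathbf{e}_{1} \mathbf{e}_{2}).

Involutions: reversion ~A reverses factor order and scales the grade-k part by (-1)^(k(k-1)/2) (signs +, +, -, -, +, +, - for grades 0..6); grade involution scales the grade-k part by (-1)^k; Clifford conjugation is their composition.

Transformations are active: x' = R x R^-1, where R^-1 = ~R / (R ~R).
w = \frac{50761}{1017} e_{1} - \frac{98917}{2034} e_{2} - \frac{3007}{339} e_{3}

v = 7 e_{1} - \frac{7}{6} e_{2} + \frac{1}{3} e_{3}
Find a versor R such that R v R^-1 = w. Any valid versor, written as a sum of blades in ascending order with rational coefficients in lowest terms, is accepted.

A norm check does it: q(v) = q(w) = \frac{1711}{36}, hence R = v + w = \frac{57880}{1017} e_{1} - \frac{50645}{1017} e_{2} - \frac{2894}{339} e_{3} realises the map — parallel part kept, (v - w)/2 negated, v carried to w.
Answer: \frac{57880}{1017} e_{1} - \frac{50645}{1017} e_{2} - \frac{2894}{339} e_{3}


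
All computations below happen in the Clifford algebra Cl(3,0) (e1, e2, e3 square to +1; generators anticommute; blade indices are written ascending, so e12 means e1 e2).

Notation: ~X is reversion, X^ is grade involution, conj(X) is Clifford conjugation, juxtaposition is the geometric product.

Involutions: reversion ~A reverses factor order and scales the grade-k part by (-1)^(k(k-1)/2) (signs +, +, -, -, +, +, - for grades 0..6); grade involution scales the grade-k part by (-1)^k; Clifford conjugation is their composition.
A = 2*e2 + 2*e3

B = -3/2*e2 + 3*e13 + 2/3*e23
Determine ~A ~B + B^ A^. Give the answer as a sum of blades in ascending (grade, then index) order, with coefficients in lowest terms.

first term: -3 + 6*e1 + 4/3*e2 - 4/3*e3 + 3*e23 + 6*e123
second term: -3 - 6*e1 - 4/3*e2 + 4/3*e3 - 3*e23 + 6*e123
Answer: -6 + 12*e123


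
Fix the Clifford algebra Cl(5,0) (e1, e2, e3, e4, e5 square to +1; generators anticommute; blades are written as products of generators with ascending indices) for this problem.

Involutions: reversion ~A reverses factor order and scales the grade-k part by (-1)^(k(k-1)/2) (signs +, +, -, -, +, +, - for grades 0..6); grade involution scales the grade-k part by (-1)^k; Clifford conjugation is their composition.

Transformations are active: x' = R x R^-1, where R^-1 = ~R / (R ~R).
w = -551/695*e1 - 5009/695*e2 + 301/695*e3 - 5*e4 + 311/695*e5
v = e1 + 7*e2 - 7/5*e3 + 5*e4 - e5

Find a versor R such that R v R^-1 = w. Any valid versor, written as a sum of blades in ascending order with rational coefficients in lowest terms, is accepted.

Key observation: q(v) = q(w) = 1949/25 (sandwiches preserve the norm), so R = v + w = 144/695*e1 - 144/695*e2 - 672/695*e3 - 384/695*e5 works whenever it is invertible — the component of v along it is kept and (v - w)/2 reverses, sending v to w.
Answer: 144/695*e1 - 144/695*e2 - 672/695*e3 - 384/695*e5


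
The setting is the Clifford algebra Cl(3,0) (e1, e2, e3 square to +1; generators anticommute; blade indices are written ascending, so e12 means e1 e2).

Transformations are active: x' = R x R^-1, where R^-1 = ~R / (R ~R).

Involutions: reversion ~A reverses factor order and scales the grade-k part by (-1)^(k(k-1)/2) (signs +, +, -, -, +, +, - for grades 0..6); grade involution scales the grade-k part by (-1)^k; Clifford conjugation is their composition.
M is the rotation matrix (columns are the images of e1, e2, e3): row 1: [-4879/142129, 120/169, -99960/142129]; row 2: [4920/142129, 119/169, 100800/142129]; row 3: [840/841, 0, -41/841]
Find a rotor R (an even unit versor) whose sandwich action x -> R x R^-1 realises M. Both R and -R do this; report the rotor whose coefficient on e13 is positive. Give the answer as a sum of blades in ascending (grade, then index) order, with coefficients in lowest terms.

Method: write R = a + b12*e12 + b13*e13 + b23*e23 with a^2 + b12^2 + b13^2 + b23^2 = 1 (so R^-1 = ~R). Expanding the columns R e_j ~R gives tr M = 4a^2 - 1 and, from the antisymmetric part, M21 - M12 = -4a*b12, M13 - M31 = 4a*b13, M32 - M23 = -4a*b23.
Here tr M = 88271/142129, so a^2 = (1 + tr M)/4 = 57600/142129 and a = ±240/377. Taking a = 240/377: M21 - M12 = -96000/142129, M13 - M31 = -241920/142129, M32 - M23 = -100800/142129, giving b12 = 100/377, b13 = -252/377, b23 = 105/377, i.e. R = 240/377 + 100/377*e12 - 252/377*e13 + 105/377*e23.
Its e13 coefficient is negative, so report the other preimage -R.
Answer: -240/377 - 100/377*e12 + 252/377*e13 - 105/377*e23. Key observation: the double cover Spin(3) -> SO(3) sends R and -R to the same matrix (trace 88271/142129 here), so the stated sign of the e13 coefficient is what selects one sheet.


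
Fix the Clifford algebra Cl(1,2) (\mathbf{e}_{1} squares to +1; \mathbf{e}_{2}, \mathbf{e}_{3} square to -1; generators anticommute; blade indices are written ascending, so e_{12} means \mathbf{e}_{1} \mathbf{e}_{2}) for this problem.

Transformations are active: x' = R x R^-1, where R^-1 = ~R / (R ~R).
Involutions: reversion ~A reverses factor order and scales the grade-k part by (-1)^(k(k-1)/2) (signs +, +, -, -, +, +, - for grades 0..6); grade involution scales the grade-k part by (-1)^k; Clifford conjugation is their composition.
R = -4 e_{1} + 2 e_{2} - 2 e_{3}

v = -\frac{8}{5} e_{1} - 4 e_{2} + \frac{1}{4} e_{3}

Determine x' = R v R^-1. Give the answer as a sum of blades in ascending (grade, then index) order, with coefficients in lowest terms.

~R = -4 e_{1} + 2 e_{2} - 2 e_{3}, and R ~R = 8, so R^-1 = ~R / (8).
R v = \frac{149}{10} + \frac{96}{5} e_{12} - \frac{21}{5} e_{13} - \frac{15}{2} e_{23}
Answer: -\frac{133}{10} e_{1} + \frac{229}{20} e_{2} - \frac{77}{10} e_{3}


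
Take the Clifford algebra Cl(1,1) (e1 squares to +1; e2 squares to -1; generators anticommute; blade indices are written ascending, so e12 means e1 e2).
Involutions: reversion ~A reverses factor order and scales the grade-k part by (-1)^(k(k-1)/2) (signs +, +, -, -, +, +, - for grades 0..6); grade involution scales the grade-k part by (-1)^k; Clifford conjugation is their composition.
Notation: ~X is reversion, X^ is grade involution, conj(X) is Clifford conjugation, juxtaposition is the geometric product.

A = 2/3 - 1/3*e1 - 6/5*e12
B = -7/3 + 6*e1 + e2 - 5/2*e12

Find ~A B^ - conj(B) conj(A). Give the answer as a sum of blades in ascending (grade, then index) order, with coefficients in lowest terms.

first term: -23/9 - 91/45*e1 + 221/30*e2 - 62/15*e12
second term: -5/9 - 269/45*e1 - 87/10*e2 - 4/5*e12
Answer: -2 + 178/45*e1 + 241/15*e2 - 10/3*e12


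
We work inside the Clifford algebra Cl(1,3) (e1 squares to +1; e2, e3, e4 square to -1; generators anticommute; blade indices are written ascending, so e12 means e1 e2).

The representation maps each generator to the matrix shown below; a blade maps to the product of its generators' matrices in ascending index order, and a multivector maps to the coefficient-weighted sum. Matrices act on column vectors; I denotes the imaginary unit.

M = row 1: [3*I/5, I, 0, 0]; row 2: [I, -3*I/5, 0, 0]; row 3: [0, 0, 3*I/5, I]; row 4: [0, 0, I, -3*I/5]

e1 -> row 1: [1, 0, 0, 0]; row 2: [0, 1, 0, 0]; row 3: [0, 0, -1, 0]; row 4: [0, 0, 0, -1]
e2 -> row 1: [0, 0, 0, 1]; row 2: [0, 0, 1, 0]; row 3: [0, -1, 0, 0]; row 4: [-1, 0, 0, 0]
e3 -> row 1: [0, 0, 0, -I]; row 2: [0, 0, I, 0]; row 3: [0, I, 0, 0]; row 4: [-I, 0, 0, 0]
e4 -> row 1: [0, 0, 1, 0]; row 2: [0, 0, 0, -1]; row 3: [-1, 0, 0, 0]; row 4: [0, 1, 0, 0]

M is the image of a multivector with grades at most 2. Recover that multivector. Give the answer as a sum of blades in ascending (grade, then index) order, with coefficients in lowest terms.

Method: the blade images are trace-orthogonal — tr(rho(e_A) rho(e_B)^-1) = 4 if A = B and 0 otherwise — and rho(e_A)^-1 = (e_A)^2 * rho(e_A) with (e_A)^2 = +1 or -1, so the coefficient of e_A in the preimage is (e_A)^2 * tr(M rho(e_A))/4.
Nonzero projections over blades of grade <= 2: e23: (e23)^2 = -1, tr(M rho(e23)) = 12/5, coefficient -3/5; e34: (e34)^2 = -1, tr(M rho(e34)) = 4, coefficient -1. Every other blade of grade <= 2 projects to 0.
Answer: -3/5*e23 - e34


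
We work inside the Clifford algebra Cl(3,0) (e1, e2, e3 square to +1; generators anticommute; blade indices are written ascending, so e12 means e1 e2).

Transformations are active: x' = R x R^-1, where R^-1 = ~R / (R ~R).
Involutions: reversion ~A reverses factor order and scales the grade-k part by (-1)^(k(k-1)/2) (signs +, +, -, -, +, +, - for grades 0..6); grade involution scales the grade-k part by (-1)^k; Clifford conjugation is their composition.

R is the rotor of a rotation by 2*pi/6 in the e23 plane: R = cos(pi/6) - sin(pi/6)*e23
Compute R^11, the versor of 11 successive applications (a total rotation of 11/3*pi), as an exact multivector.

The rotor phase is half the rotation angle and phases add under composition, so 11 steps in the e23 plane accumulate phase 11*(pi/6) = 11*pi/6: R^11 = cos(11*pi/6) - sin(11*pi/6)*e23.
cos(11*pi/6) = sqrt(3)/2 and sin(11*pi/6) = -1/2, so R^11 = sqrt(3)/2 + 1/2*e23. The net rotation is 5/3*pi (after discarding 1 full turn, each of which contributes a factor -1 to the rotor); the rotor keeps the half-angle phase exactly.
Answer: sqrt(3)/2 + 1/2*e23


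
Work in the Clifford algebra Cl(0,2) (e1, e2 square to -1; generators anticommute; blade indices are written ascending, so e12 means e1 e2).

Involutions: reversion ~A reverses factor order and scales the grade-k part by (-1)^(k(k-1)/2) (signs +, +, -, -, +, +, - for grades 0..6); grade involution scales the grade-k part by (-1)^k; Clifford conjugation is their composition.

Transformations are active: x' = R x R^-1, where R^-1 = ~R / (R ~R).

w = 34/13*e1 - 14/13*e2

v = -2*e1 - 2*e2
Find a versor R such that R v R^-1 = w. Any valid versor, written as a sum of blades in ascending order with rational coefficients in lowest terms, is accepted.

A norm check does it: q(v) = q(w) = -8, hence R = v + w = 8/13*e1 - 40/13*e2 realises the map — parallel part kept, (v - w)/2 negated, v carried to w.
Answer: 8/13*e1 - 40/13*e2


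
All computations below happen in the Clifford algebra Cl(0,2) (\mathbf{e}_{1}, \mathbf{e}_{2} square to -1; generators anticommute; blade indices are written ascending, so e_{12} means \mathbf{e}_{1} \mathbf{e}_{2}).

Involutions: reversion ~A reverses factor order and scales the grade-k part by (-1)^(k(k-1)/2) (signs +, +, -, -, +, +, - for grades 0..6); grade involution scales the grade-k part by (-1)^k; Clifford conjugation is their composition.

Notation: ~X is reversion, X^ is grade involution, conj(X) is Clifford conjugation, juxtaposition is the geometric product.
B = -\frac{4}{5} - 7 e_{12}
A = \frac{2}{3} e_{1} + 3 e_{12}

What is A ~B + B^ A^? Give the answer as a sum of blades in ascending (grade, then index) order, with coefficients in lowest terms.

first term: -21 - \frac{8}{15} e_{1} - \frac{14}{3} e_{2} - \frac{12}{5} e_{12}
second term: 21 + \frac{8}{15} e_{1} + \frac{14}{3} e_{2} - \frac{12}{5} e_{12}
Answer: -\frac{24}{5} e_{12}


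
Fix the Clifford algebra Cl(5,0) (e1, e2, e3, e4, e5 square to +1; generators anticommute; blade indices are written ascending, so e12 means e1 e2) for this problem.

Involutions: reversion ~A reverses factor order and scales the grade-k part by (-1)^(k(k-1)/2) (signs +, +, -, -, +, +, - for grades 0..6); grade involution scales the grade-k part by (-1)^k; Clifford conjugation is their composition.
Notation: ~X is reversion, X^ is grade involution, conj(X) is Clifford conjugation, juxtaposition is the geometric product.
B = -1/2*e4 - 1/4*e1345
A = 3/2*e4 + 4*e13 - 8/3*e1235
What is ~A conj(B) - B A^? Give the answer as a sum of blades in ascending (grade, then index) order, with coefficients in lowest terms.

first term: 3/4 - 2/3*e24 - e45 - 2*e134 - 3/8*e135 + 4/3*e12345
second term: 3/4 + 2/3*e24 + e45 - 2*e134 - 3/8*e135 - 4/3*e12345
Answer: -4/3*e24 - 2*e45 + 8/3*e12345


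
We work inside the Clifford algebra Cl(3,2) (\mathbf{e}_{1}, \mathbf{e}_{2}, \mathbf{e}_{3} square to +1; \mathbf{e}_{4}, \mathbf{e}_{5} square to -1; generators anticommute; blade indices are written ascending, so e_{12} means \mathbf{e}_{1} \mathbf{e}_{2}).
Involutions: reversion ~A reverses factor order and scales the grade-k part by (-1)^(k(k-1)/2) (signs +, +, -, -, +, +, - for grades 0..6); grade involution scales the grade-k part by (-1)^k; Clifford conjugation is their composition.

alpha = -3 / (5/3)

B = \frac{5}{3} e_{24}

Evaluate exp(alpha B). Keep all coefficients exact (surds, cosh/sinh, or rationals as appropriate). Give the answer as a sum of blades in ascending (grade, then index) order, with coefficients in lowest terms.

B^2 = (\frac{5}{3})^2*(e_{24})^2 = \frac{25}{9}*(+1) = \frac{25}{9} (a basis 2-blade squares to minus the product of its generators' squares).
B^2 = \frac{25}{9} — the series telescopes hyperbolically here: l = \frac{5}{3}, alpha*l = -3, so exp(alpha B) = cosh(-3) + (sinh(-3)/(\frac{5}{3}))*B = \cosh{\left(3 \right)} + (- \frac{3 \sinh{\left(3 \right)}}{5})*B.
Answer: \cosh{\left(3 \right)} - \sinh{\left(3 \right)} e_{24}


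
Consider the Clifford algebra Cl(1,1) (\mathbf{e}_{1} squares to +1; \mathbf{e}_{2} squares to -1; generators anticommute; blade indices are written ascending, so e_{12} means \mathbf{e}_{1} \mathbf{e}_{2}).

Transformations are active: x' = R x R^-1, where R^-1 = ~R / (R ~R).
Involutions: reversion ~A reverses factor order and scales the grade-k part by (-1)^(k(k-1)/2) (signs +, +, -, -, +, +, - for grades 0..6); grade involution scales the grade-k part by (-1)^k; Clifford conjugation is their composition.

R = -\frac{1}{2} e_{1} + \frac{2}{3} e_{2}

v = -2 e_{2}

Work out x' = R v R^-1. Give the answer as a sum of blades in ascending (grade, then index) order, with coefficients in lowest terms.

~R = -\frac{1}{2} e_{1} + \frac{2}{3} e_{2}, and R ~R = -\frac{7}{36}, so R^-1 = ~R / (-\frac{7}{36}).
R v = \frac{4}{3} + e_{12}
Answer: \frac{48}{7} e_{1} - \frac{50}{7} e_{2}


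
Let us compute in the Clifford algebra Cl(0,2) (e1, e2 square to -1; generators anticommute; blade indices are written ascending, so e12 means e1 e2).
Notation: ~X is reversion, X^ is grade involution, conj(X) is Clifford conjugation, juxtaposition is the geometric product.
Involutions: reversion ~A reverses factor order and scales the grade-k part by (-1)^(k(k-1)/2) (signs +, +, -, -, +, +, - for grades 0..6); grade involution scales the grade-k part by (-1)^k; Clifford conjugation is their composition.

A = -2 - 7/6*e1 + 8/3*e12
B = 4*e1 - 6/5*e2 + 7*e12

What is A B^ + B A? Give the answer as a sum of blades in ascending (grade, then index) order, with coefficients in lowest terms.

first term: -70/3 + 24/5*e1 - 49/10*e2 - 77/5*e12
second term: -14 - 56/5*e1 - 493/30*e2 - 77/5*e12
Answer: -112/3 - 32/5*e1 - 64/3*e2 - 154/5*e12


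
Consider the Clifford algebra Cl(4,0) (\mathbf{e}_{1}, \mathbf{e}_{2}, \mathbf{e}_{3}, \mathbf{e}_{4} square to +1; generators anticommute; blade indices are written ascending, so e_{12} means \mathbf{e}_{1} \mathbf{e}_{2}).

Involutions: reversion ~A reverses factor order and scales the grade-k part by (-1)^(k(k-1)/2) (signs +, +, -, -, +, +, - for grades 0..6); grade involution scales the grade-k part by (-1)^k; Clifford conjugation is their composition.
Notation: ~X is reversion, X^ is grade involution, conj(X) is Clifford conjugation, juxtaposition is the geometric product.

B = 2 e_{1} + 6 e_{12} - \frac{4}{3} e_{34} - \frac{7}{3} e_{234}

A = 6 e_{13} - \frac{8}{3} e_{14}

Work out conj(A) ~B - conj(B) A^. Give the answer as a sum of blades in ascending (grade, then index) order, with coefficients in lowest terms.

first term: 12 e_{3} - \frac{16}{3} e_{4} - \frac{32}{9} e_{13} - 8 e_{14} + 36 e_{23} - 16 e_{24} + \frac{56}{9} e_{123} + 14 e_{124}
second term: -12 e_{3} + \frac{16}{3} e_{4} - \frac{32}{9} e_{13} - 8 e_{14} + 36 e_{23} - 16 e_{24} - \frac{56}{9} e_{123} - 14 e_{124}
Answer: 24 e_{3} - \frac{32}{3} e_{4} + \frac{112}{9} e_{123} + 28 e_{124}


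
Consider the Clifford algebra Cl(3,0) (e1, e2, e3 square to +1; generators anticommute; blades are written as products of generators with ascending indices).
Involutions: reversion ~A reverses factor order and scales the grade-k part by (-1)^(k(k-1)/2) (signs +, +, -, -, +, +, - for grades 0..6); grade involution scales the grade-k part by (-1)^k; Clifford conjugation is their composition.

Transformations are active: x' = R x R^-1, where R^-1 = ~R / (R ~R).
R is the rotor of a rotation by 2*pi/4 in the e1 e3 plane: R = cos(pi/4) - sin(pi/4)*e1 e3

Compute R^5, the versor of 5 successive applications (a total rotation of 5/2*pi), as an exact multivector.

Rotor phase runs at HALF the rotation angle; powers of one rotor simply add phase, so after 5 steps in e1 e3 the phase is 5*pi/4 = 5*pi/4 and R^5 = cos(5*pi/4) - sin(5*pi/4)*e1 e3.
cos(5*pi/4) = -sqrt(2)/2 and sin(5*pi/4) = -sqrt(2)/2, so R^5 = -sqrt(2)/2 + sqrt(2)/2*e1 e3. The net rotation is 1/2*pi (after discarding 1 full turn, each of which contributes a factor -1 to the rotor); the rotor keeps the half-angle phase exactly.
Answer: -sqrt(2)/2 + sqrt(2)/2*e1 e3


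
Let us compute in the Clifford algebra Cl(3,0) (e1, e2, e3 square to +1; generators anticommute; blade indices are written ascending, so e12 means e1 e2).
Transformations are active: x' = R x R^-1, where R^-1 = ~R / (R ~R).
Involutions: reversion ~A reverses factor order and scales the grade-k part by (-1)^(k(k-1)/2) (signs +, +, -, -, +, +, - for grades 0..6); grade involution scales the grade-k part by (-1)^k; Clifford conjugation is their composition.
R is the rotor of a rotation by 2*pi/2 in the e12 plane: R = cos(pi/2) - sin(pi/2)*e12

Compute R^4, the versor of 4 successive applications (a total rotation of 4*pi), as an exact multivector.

Rotor phase runs at HALF the rotation angle; powers of one rotor simply add phase, so after 4 steps in e12 the phase is 4*pi/2 = 2*pi and R^4 = cos(2*pi) - sin(2*pi)*e12.
cos(2*pi) = 1 and sin(2*pi) = 0, so R^4 = 1. The total rotation 4*pi is 2 full turns, so every vector returns to itself, yet the rotor is +1, back on the identity sheet (an even number of 2*pi turns).
Answer: 1


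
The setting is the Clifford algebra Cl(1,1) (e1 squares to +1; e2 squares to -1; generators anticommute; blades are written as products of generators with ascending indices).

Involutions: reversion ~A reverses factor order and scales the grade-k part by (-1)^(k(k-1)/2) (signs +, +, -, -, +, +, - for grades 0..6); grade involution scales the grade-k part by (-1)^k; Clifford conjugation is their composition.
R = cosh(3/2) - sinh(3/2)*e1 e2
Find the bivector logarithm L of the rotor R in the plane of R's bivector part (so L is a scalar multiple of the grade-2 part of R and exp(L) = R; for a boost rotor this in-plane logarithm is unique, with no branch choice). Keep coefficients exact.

The scalar part of R is cosh(3/2), which fixes the rapidity magnitude through cosh (cosh is even, so it cannot fix the sign — the bivector part carries that); dividing the bivector part by sinh of the rapidity gives the plane, and L = rapidity * plane, where the joint sign ambiguity of (rapidity, plane) cancels in the product.
Concretely: cosh(rapidity) = cosh(3/2) gives rapidity = ±3/2, and since rapidity/sinh(rapidity) is even the sign is immaterial: L = (rapidity/sinh(rapidity)) * <R>_2 = (3/(2*sinh(3/2))) * <R>_2.
Answer: -3/2*e1 e2


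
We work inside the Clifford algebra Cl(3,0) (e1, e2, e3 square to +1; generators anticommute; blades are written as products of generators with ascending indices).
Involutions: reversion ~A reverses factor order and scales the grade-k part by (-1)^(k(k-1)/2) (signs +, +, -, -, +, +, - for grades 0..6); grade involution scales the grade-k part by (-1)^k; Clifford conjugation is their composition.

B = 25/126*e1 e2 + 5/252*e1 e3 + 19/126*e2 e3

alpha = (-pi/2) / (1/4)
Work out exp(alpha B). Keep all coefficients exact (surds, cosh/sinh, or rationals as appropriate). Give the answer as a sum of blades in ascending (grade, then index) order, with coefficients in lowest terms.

B^2 term by term: the squares give (25/126)^2*(e1 e2)^2 + (5/252)^2*(e1 e3)^2 + (19/126)^2*(e2 e3)^2 = 625/15876*(-1) + 25/63504*(-1) + 361/15876*(-1) = -1/16 (each basis 2-blade squares to minus the product of its generators' squares); cross terms between blades sharing an index anticommute and cancel. So B^2 = -1/16.
B^2 = -1/16 — a negative square means the series sums to a rotation: l = 1/4, alpha*l = -pi/2, so exp(alpha B) = cos(-pi/2) + (sin(-pi/2)/(1/4))*B = 0 + (-4)*B.
Answer: -50/63*e1 e2 - 5/63*e1 e3 - 38/63*e2 e3


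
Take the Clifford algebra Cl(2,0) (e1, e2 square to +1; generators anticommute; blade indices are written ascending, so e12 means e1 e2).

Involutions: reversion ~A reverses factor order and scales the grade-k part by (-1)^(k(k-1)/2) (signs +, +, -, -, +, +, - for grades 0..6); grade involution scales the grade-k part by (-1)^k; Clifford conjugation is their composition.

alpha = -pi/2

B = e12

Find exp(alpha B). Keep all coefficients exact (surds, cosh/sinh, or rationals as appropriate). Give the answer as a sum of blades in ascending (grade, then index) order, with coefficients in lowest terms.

B^2 = (1)^2*(e12)^2 = 1*(-1) = -1 (a basis 2-blade squares to minus the product of its generators' squares).
B^2 = -1 — the negative square puts this in the circular regime; l = 1, alpha*l = -pi/2, so exp(alpha B) = cos(-pi/2) + (sin(-pi/2)/1)*B = 0 + (-1)*B.
Answer: -e12


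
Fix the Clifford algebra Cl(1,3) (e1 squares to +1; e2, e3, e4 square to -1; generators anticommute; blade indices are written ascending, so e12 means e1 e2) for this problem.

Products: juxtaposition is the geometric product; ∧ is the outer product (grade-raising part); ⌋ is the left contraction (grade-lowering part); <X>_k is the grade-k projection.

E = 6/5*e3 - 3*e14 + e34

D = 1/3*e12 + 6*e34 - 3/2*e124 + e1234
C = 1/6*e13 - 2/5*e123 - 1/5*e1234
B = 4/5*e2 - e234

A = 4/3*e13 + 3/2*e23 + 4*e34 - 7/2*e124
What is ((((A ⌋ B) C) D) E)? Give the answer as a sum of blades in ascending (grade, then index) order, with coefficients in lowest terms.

step 1: 4*e2 + 3/2*e4
step 2: -8/5*e13 - 29/30*e123 - 11/20*e134 + 3/5*e1234
step 3: -3/5 + 33/10*e1 + 11/20*e2 + 26/45*e3 + 29/30*e4 - 18/5*e12 + 48/5*e14 - 163/120*e23 + 8/5*e24 + 33/20*e34 + 29/5*e124 + 133/60*e234
step 4: -9343/300 - 29/10*e1 + 1261/75*e2 + 37/150*e3 - 1912/225*e4 + 24/5*e12 + 1851/100*e13 + 9/5*e14 + 113/50*e23 - 4069/600*e24 - 44/25*e34 - 517/100*e123 + 33/20*e124 - 973/150*e134 - 137/100*e234 - 1297/200*e1234
Answer: -9343/300 - 29/10*e1 + 1261/75*e2 + 37/150*e3 - 1912/225*e4 + 24/5*e12 + 1851/100*e13 + 9/5*e14 + 113/50*e23 - 4069/600*e24 - 44/25*e34 - 517/100*e123 + 33/20*e124 - 973/150*e134 - 137/100*e234 - 1297/200*e1234


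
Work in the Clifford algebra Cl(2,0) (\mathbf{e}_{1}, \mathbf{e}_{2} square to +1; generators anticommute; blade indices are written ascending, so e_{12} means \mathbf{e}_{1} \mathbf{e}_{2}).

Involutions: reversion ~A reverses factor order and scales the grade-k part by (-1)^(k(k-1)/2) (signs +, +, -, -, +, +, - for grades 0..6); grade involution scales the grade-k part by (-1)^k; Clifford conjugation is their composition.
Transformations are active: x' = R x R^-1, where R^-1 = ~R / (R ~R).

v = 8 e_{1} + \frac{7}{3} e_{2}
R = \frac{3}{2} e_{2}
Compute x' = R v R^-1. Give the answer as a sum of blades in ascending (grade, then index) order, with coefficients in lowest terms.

~R = \frac{3}{2} e_{2}, and R ~R = \frac{9}{4}, so R^-1 = ~R / (\frac{9}{4}).
R v = \frac{7}{2} - 12 e_{12}
Answer: -8 e_{1} + \frac{7}{3} e_{2}


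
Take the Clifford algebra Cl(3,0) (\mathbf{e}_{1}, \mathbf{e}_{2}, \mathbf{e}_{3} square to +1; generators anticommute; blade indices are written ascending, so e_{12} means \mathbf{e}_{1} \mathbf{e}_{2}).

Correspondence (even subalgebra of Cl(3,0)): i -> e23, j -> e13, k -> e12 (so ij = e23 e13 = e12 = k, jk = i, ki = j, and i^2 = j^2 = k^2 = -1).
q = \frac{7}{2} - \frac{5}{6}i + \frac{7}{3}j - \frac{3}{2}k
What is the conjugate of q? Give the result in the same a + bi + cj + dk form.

In blades: q = \frac{7}{2} - \frac{3}{2} e_{12} + \frac{7}{3} e_{13} - \frac{5}{6} e_{23}.
Quaternion conjugation is reversion on the even subalgebra: the scalar is fixed and every grade-2 blade flips sign, giving \frac{7}{2} + \frac{3}{2} e_{12} - \frac{7}{3} e_{13} + \frac{5}{6} e_{23}; translating back:
Answer: \frac{7}{2} + \frac{5}{6}i - \frac{7}{3}j + \frac{3}{2}k


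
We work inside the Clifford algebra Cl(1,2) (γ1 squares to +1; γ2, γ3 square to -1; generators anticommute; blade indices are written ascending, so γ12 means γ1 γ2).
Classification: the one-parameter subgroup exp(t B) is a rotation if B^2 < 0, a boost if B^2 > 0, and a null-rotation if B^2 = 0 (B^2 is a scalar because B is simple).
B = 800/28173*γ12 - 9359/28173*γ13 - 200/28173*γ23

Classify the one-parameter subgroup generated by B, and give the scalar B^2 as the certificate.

B^2 term by term: the squares give (800/28173)^2*(γ12)^2 + (-9359/28173)^2*(γ13)^2 + (-200/28173)^2*(γ23)^2 = 640000/793717929*(+1) + 87590881/793717929*(+1) + 40000/793717929*(-1) = 1/9 (each basis 2-blade squares to minus the product of its generators' squares); cross terms between blades sharing an index anticommute and cancel. So B^2 = 1/9.
Answer: boost, certificate B^2 = 1/9. The invariant at work: B^2 = 1/9 is unchanged by conjugation, hence its sign classifies the subgroup whatever basis B is written in.


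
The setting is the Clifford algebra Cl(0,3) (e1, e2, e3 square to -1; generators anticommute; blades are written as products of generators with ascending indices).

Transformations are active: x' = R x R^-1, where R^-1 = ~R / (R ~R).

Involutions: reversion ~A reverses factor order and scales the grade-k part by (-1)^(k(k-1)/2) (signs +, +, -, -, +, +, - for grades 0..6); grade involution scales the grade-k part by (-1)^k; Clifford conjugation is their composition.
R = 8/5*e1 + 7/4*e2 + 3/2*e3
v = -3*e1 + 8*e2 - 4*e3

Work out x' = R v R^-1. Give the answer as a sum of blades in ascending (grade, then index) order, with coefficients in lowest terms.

~R = 8/5*e1 + 7/4*e2 + 3/2*e3, and R ~R = -3149/400, so R^-1 = ~R / (-3149/400).
R v = -16/5 + 361/20*e1 e2 - 19/10*e1 e3 - 19*e2 e3
Answer: 13543/3149*e1 - 20712/3149*e2 + 16436/3149*e3


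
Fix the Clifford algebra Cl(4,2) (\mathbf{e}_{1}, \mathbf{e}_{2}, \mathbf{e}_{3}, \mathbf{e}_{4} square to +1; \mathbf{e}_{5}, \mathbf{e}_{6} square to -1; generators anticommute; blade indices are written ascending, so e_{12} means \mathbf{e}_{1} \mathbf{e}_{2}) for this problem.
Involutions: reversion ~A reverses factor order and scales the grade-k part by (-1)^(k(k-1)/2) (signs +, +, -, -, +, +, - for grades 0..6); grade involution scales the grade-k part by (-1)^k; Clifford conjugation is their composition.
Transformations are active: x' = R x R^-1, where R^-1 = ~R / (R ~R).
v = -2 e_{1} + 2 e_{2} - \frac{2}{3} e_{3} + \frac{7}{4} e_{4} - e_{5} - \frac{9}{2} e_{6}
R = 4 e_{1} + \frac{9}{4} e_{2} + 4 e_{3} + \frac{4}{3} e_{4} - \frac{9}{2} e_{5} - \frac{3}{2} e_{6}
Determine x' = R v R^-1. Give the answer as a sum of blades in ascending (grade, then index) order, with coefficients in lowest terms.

~R = 4 e_{1} + \frac{9}{4} e_{2} + 4 e_{3} + \frac{4}{3} e_{4} - \frac{9}{2} e_{5} - \frac{3}{2} e_{6}, and R ~R = \frac{2353}{144}, so R^-1 = ~R / (\frac{2353}{144}).
R v = -\frac{181}{12} + \frac{25}{2} e_{12} + \frac{16}{3} e_{13} + \frac{29}{3} e_{14} - 13 e_{15} - 21 e_{16} - \frac{19}{2} e_{23} + \frac{61}{48} e_{24} + \frac{27}{4} e_{25} - \frac{57}{8} e_{26} + \frac{71}{9} e_{34} - 7 e_{35} - 19 e_{36} + \frac{157}{24} e_{45} - \frac{27}{8} e_{46} + \frac{75}{4} e_{56}
Answer: -\frac{70}{13} e_{1} - \frac{80}{13} e_{2} - \frac{262}{39} e_{3} - \frac{219}{52} e_{4} + \frac{121}{13} e_{5} + \frac{189}{26} e_{6}


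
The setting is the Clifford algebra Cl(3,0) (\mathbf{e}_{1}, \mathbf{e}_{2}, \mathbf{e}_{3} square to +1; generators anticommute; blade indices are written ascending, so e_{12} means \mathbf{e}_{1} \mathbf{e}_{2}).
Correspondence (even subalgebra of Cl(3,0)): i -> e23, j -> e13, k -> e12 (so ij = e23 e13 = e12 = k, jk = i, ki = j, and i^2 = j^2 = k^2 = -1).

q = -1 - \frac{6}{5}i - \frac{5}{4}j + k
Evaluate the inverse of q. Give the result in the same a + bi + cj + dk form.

In blades: q = -1 + e_{12} - \frac{5}{4} e_{13} - \frac{6}{5} e_{23}.
With qbar = -1 - e_{12} + \frac{5}{4} e_{13} + \frac{6}{5} e_{23} (scalar fixed, mapped units negated), q qbar = \frac{2001}{400} (the sum of squared coefficients), so q^-1 = qbar / (\frac{2001}{400}) = -\frac{400}{2001} - \frac{400}{2001} e_{12} + \frac{500}{2001} e_{13} + \frac{160}{667} e_{23}; translating back:
Answer: -\frac{400}{2001} + \frac{160}{667}i + \frac{500}{2001}j - \frac{400}{2001}k


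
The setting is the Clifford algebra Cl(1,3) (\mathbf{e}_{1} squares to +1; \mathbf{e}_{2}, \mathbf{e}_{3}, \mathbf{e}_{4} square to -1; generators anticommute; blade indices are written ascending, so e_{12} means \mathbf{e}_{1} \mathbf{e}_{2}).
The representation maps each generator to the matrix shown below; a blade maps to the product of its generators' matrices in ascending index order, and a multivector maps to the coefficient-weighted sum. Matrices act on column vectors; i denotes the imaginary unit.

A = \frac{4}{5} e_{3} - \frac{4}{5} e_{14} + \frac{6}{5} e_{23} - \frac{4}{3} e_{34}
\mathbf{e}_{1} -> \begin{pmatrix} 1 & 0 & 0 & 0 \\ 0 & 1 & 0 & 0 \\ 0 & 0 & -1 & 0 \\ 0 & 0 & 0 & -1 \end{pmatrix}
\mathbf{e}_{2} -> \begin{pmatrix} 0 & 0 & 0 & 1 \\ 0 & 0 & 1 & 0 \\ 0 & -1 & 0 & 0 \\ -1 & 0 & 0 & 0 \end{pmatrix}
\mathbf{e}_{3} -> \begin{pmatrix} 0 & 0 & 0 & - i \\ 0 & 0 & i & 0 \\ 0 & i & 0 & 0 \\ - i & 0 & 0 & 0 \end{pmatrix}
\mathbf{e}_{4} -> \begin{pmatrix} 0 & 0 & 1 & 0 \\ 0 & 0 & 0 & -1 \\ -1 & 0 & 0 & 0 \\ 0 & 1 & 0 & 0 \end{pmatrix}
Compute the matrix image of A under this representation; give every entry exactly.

Bivector images (products of the table entries): rho(e_{14}) = rho(\mathbf{e}_{1})rho(\mathbf{e}_{4}) = \begin{pmatrix} 0 & 0 & 1 & 0 \\ 0 & 0 & 0 & -1 \\ 1 & 0 & 0 & 0 \\ 0 & -1 & 0 & 0 \end{pmatrix}; rho(e_{23}) = rho(\mathbf{e}_{2})rho(\mathbf{e}_{3}) = \begin{pmatrix} - i & 0 & 0 & 0 \\ 0 & i & 0 & 0 \\ 0 & 0 & - i & 0 \\ 0 & 0 & 0 & i \end{pmatrix}; rho(e_{34}) = rho(\mathbf{e}_{3})rho(\mathbf{e}_{4}) = \begin{pmatrix} 0 & - i & 0 & 0 \\ - i & 0 & 0 & 0 \\ 0 & 0 & 0 & - i \\ 0 & 0 & - i & 0 \end{pmatrix}.
M = (\frac{4}{5})*rho(e_{3}) + (-\frac{4}{5})*rho(e_{14}) + (\frac{6}{5})*rho(e_{23}) + (-\frac{4}{3})*rho(e_{34}), summed entrywise:
Answer: \begin{pmatrix} - \frac{6 i}{5} & \frac{4 i}{3} & - \frac{4}{5} & - \frac{4 i}{5} \\ \frac{4 i}{3} & \frac{6 i}{5} & \frac{4 i}{5} & \frac{4}{5} \\ - \frac{4}{5} & \frac{4 i}{5} & - \frac{6 i}{5} & \frac{4 i}{3} \\ - \frac{4 i}{5} & \frac{4}{5} & \frac{4 i}{3} & \frac{6 i}{5} \end{pmatrix}


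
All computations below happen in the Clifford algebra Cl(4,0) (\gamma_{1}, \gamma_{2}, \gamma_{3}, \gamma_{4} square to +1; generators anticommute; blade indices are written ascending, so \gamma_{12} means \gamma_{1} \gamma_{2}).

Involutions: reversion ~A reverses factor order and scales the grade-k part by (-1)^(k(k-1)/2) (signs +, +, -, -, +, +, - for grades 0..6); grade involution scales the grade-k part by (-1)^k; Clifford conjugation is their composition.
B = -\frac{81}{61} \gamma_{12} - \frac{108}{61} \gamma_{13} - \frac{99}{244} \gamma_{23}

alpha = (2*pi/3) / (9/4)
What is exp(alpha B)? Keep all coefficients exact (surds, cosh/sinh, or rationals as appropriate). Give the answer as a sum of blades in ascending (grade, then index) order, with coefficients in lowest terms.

B^2 term by term: the squares give (-\frac{81}{61})^2*(\gamma_{12})^2 + (-\frac{108}{61})^2*(\gamma_{13})^2 + (-\frac{99}{244})^2*(\gamma_{23})^2 = \frac{6561}{3721}*(-1) + \frac{11664}{3721}*(-1) + \frac{9801}{59536}*(-1) = -\frac{81}{16} (each basis 2-blade squares to minus the product of its generators' squares); cross terms between blades sharing an index anticommute and cancel. So B^2 = -\frac{81}{16}.
B^2 = -\frac{81}{16} — B^2 < 0, so the exponential closes trigonometrically: l = \frac{9}{4}, alpha*l = \frac{2 \pi}{3}, so exp(alpha B) = cos(\frac{2 \pi}{3}) + (sin(\frac{2 \pi}{3})/(\frac{9}{4}))*B = - \frac{1}{2} + (\frac{2 \sqrt{3}}{9})*B.
Answer: - \frac{1}{2} - \frac{18 \sqrt{3}}{61} \gamma_{12} - \frac{24 \sqrt{3}}{61} \gamma_{13} - \frac{11 \sqrt{3}}{122} \gamma_{23}


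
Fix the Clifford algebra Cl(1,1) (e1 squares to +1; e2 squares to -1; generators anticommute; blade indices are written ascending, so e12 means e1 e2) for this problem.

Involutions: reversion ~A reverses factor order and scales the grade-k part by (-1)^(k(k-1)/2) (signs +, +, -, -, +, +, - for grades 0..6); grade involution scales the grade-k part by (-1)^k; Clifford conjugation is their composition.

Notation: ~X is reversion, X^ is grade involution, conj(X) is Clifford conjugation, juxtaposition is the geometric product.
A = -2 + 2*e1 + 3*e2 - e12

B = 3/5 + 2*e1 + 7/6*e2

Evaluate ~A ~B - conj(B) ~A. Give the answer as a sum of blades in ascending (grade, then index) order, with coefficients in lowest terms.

first term: -7/10 - 119/30*e1 - 38/15*e2 - 46/15*e12
second term: -17/10 + 121/30*e1 + 32/15*e2 - 46/15*e12
Answer: 1 - 8*e1 - 14/3*e2


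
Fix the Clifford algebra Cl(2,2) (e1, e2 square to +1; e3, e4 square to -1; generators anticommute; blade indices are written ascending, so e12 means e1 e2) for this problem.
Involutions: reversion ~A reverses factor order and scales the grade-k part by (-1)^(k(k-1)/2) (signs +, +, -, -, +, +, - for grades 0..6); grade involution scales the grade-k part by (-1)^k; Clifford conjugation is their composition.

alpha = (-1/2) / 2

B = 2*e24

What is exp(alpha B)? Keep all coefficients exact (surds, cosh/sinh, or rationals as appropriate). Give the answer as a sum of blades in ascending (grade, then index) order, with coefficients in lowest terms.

B^2 = (2)^2*(e24)^2 = 4*(+1) = 4 (a basis 2-blade squares to minus the product of its generators' squares).
B^2 = 4 — the positive square puts this in the hyperbolic regime; l = 2, alpha*l = -1/2, so exp(alpha B) = cosh(-1/2) + (sinh(-1/2)/2)*B = cosh(1/2) + (-sinh(1/2)/2)*B.
Answer: cosh(1/2) - sinh(1/2)*e24


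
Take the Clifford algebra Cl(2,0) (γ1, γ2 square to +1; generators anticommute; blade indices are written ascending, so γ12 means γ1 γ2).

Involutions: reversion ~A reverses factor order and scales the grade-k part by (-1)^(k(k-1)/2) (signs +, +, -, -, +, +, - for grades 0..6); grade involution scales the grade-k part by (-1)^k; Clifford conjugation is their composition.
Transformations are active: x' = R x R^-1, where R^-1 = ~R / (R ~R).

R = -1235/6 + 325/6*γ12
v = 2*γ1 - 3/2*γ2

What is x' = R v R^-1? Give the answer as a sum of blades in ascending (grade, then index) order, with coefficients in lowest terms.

~R = -1235/6 - 325/6*γ12, and R ~R = 815425/18, so R^-1 = ~R / (815425/18).
R v = -5915/12*γ1 + 2405/12*γ2
Answer: 957/386*γ1 - 62/193*γ2


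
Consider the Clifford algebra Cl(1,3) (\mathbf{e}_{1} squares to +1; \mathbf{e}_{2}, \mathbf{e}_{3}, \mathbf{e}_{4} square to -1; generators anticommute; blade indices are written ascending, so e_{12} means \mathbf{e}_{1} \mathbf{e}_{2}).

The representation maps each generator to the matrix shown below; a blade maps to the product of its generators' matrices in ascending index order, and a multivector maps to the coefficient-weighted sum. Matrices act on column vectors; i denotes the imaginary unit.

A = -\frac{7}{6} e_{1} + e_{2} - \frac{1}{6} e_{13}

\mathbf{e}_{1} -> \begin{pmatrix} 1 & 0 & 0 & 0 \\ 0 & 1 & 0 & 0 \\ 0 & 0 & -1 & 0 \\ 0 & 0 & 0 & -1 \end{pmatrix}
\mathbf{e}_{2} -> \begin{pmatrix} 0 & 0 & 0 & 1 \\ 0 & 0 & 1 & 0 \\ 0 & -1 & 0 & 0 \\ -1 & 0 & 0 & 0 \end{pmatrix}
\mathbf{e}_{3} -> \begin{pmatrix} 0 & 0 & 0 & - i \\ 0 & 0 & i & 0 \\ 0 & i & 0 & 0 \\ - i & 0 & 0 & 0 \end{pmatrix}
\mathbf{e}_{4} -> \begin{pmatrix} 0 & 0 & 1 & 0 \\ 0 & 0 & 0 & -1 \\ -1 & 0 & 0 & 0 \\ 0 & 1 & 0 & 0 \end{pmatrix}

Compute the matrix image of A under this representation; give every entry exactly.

Bivector images (products of the table entries): rho(e_{13}) = rho(\mathbf{e}_{1})rho(\mathbf{e}_{3}) = \begin{pmatrix} 0 & 0 & 0 & - i \\ 0 & 0 & i & 0 \\ 0 & - i & 0 & 0 \\ i & 0 & 0 & 0 \end{pmatrix}.
M = (-\frac{7}{6})*rho(e_{1}) + (1)*rho(e_{2}) + (-\frac{1}{6})*rho(e_{13}), summed entrywise:
Answer: \begin{pmatrix} - \frac{7}{6} & 0 & 0 & 1 + \frac{i}{6} \\ 0 & - \frac{7}{6} & 1 - \frac{i}{6} & 0 \\ 0 & -1 + \frac{i}{6} & \frac{7}{6} & 0 \\ -1 - \frac{i}{6} & 0 & 0 & \frac{7}{6} \end{pmatrix}


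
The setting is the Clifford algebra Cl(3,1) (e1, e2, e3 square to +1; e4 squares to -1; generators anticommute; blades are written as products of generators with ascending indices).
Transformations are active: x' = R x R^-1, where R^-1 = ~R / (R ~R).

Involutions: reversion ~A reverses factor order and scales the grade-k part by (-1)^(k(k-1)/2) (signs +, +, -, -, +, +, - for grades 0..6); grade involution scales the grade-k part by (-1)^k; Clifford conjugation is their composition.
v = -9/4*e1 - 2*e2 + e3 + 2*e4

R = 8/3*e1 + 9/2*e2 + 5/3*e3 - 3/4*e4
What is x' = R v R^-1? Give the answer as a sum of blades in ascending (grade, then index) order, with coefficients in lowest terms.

~R = 8/3*e1 + 9/2*e2 + 5/3*e3 - 3/4*e4, and R ~R = 4259/144, so R^-1 = ~R / (4259/144).
R v = -71/6 + 115/24*e1 e2 + 77/12*e1 e3 + 175/48*e1 e4 + 47/6*e2 e3 + 15/2*e2 e4 + 49/12*e3 e4
Answer: 1979/17036*e1 - 6818/4259*e2 - 9939/4259*e3 - 5962/4259*e4


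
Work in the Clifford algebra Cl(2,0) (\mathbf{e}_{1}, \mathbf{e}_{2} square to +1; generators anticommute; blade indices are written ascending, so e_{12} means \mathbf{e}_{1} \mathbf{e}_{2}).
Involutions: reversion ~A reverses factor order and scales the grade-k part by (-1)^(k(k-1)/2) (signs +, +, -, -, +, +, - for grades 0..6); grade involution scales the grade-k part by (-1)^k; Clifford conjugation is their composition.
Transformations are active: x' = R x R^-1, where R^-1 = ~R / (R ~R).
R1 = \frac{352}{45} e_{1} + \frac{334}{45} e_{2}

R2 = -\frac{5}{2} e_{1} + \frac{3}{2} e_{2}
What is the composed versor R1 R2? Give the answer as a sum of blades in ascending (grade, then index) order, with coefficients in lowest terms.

Distribute over the terms of R1 (each basis-blade product reordered to ascending indices, repeated generators contracted through their squares):
(\frac{352}{45} e_{1}) R2 = -\frac{176}{9} + \frac{176}{15} e_{12}
(\frac{334}{45} e_{2}) R2 = \frac{167}{15} + \frac{167}{9} e_{12}
Summing the partial products and collecting blades:
Answer: -\frac{379}{45} + \frac{1363}{45} e_{12}
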